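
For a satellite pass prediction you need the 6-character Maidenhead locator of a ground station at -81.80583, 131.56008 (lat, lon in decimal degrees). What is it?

PA58se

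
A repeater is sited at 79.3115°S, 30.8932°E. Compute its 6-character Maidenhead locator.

KB50kq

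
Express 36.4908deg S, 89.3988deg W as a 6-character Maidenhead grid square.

EF53hm

Offset from 180°W / 90°S: lon 90.6012°, lat 53.5092°.
Field: 90.6012/20 → 4 → E, 53.5092/10 → 5 → F; chars EF.
Square: 10.6012/2 → 5, 3.5092/1 → 3; chars 53.
Subsquare: 0.6012/0.0833333 → 7 → h, 0.5092/0.0416667 → 12 → m; chars hm.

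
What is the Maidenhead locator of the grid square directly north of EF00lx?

EF01la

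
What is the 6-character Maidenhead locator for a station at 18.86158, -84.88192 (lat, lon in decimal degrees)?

EK78nu

Shift to the Maidenhead origin (180°W, 90°S): lon 95.1181, lat 108.8616.
Field: lon ⌊95.1181/20⌋ = 4 → E; lat ⌊108.8616/10⌋ = 10 → K.
Square: lon ⌊15.1181/2⌋ = 7; lat ⌊8.8616/1⌋ = 8.
Subsquare: lon ⌊1.1181/0.0833333⌋ = 13 → n; lat ⌊0.8616/0.0416667⌋ = 20 → u.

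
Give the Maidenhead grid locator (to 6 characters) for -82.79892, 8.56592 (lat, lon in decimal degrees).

JA47ge

Offset from 180°W / 90°S: lon 188.5659°, lat 7.2011°.
Field: 188.5659/20 → 9 → J, 7.2011/10 → 0 → A; chars JA.
Square: 8.5659/2 → 4, 7.2011/1 → 7; chars 47.
Subsquare: 0.5659/0.0833333 → 6 → g, 0.2011/0.0416667 → 4 → e; chars ge.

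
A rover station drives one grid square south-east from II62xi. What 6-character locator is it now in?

II72ah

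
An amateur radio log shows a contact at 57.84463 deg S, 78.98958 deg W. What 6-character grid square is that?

FD02md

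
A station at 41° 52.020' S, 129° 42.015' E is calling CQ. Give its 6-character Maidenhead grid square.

PE48ud

Shift to the Maidenhead origin (180°W, 90°S): lon 309.7002, lat 48.1330.
Field: lon ⌊309.7002/20⌋ = 15 → P; lat ⌊48.1330/10⌋ = 4 → E.
Square: lon ⌊9.7002/2⌋ = 4; lat ⌊8.1330/1⌋ = 8.
Subsquare: lon ⌊1.7002/0.0833333⌋ = 20 → u; lat ⌊0.1330/0.0416667⌋ = 3 → d.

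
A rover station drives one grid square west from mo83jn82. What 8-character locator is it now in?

Longitude extended square 8; −1 → 7.
The latitude characters are unchanged.

MO83jn72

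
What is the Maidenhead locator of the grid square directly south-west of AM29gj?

Longitude subsquare g = 6; −1 → 5 = f.
Latitude subsquare j = 9; −1 → 8 = i.

AM29fi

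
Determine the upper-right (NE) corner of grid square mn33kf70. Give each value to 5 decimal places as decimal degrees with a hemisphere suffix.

43.21250° N, 66.90000° E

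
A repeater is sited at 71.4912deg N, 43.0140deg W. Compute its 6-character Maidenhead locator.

Offset from 180°W / 90°S: lon 136.9860°, lat 161.4912°.
Field (20°×10°, letters A–R): 136.9860/20 → 6 → G, 161.4912/10 → 16 → Q; chars GQ.
Square (2°×1°, digits 0–9): 16.9860/2 → 8, 1.4912/1 → 1; chars 81.
Subsquare (5′×2.5′, letters a–x): 0.9860/0.0833333 → 11 → l, 0.4912/0.0416667 → 11 → l; chars ll.

GQ81ll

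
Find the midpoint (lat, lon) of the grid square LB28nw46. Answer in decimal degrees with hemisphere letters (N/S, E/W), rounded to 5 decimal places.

Field L=11, B=1: +11·20° lon, +1·10° lat → SW at lon 40°, lat -80°.
Square 2, 8: +2·2° lon, +8·1° lat → SW at lon 44°, lat -72°.
Subsquare n=13, w=22: +13·0.0833333° lon, +22·0.0416667° lat → SW at lon 45.0833°, lat -71.0833°.
Extended square 4, 6: +4·0.00833333° lon, +6·0.00416667° lat → SW at lon 45.1167°, lat -71.0583°.
Cell spans 0.00833333° lon × 0.00416667° lat. Centre is SW corner plus half of each.
latitude 71.05625° S, longitude 45.12083° E.

71.05625° S, 45.12083° E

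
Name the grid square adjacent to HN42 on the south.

HN41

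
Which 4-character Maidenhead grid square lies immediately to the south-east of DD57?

DD66

Longitude square 5; +1 → 6.
Latitude square 7; −1 → 6.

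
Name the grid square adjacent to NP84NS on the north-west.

Longitude subsquare n = 13; −1 → 12 = m.
Latitude subsquare s = 18; +1 → 19 = t.

NP84mt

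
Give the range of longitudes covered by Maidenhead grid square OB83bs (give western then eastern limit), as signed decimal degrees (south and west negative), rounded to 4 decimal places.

Field O=14, B=1: +14·20° lon, +1·10° lat → SW at lon 100°, lat -80°.
Square 8, 3: +8·2° lon, +3·1° lat → SW at lon 116°, lat -77°.
Subsquare b=1, s=18: +1·0.0833333° lon, +18·0.0416667° lat → SW at lon 116.083°, lat -76.25°.
Cell spans 0.0833333° lon × 0.0416667° lat.
west 116.0833, east 116.1667.

116.0833, 116.1667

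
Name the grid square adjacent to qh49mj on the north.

QH49mk

Latitude subsquare j = 9; +1 → 10 = k.
The longitude characters are unchanged.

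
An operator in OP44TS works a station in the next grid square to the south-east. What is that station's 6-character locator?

OP44ur

Longitude subsquare t = 19; +1 → 20 = u.
Latitude subsquare s = 18; −1 → 17 = r.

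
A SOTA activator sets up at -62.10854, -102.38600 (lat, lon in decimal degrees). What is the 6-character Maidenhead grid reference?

DC87tv

Offset from 180°W / 90°S: lon 77.6140°, lat 27.8915°.
Field: lon ⌊77.6140/20⌋ = 3 → D; lat ⌊27.8915/10⌋ = 2 → C.
Square: lon ⌊17.6140/2⌋ = 8; lat ⌊7.8915/1⌋ = 7.
Subsquare: lon ⌊1.6140/0.0833333⌋ = 19 → t; lat ⌊0.8915/0.0416667⌋ = 21 → v.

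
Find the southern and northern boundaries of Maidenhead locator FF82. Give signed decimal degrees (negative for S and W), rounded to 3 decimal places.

-38.000, -37.000

Field F=5, F=5: +5·20° lon, +5·10° lat → SW at lon -80°, lat -40°.
Square 8, 2: +8·2° lon, +2·1° lat → SW at lon -64°, lat -38°.
Cell spans 2° lon × 1° lat.
south -38.000, north -37.000.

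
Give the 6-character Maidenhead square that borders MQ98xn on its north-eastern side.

NQ08ao

Longitude subsquare x = 23; +1 → 24, wraps to 0 = a, carry into square.
Longitude square 9; +1 → 10, wraps to 0, carry into field.
Longitude field M = 12; +1 → 13 = N.
Latitude subsquare n = 13; +1 → 14 = o.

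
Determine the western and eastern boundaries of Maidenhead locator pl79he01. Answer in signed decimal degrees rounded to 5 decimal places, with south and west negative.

Field P=15, L=11: +15·20° lon, +11·10° lat → SW at lon 120°, lat 20°.
Square 7, 9: +7·2° lon, +9·1° lat → SW at lon 134°, lat 29°.
Subsquare h=7, e=4: +7·0.0833333° lon, +4·0.0416667° lat → SW at lon 134.583°, lat 29.1667°.
Extended square 0, 1: +0·0.00833333° lon, +1·0.00416667° lat → SW at lon 134.583°, lat 29.1708°.
Cell spans 0.00833333° lon × 0.00416667° lat.
west 134.58333, east 134.59167.

134.58333, 134.59167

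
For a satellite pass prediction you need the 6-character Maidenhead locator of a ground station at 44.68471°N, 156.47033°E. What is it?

Add 180° to longitude and 90° to latitude: 336.4703, 134.6847.
Field: lon ⌊336.4703/20⌋ = 16 → Q; lat ⌊134.6847/10⌋ = 13 → N.
Square: lon ⌊16.4703/2⌋ = 8; lat ⌊4.6847/1⌋ = 4.
Subsquare: lon ⌊0.4703/0.0833333⌋ = 5 → f; lat ⌊0.6847/0.0416667⌋ = 16 → q.

QN84fq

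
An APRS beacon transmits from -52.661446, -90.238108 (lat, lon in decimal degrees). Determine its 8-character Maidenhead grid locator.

Add 180° to longitude and 90° to latitude: 89.76189, 37.33855.
Field: lon ⌊89.76189/20⌋ = 4 → E; lat ⌊37.33855/10⌋ = 3 → D.
Square: lon ⌊9.76189/2⌋ = 4; lat ⌊7.33855/1⌋ = 7.
Subsquare: lon ⌊1.76189/0.0833333⌋ = 21 → v; lat ⌊0.33855/0.0416667⌋ = 8 → i.
Extended square: lon ⌊0.01189/0.00833333⌋ = 1; lat ⌊0.00522/0.00416667⌋ = 1.

ED47vi11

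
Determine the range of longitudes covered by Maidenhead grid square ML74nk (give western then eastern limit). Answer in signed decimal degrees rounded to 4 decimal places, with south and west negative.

75.0833, 75.1667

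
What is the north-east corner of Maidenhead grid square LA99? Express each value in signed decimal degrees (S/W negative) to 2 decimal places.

Field L=11, A=0: +11·20° lon, +0·10° lat → SW at lon 40°, lat -90°.
Square 9, 9: +9·2° lon, +9·1° lat → SW at lon 58°, lat -81°.
Cell spans 2° lon × 1° lat. NE corner is SW corner plus one full cell.
latitude -80.00, longitude 60.00.

-80.00, 60.00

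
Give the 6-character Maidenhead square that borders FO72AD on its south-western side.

Longitude subsquare a = 0; −1 → -1, wraps to 23 = x, carry into square.
Longitude square 7; −1 → 6.
Latitude subsquare d = 3; −1 → 2 = c.

FO62xc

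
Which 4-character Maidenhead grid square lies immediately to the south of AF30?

AE39

Latitude square 0; −1 → -1, wraps to 9, carry into field.
Latitude field F = 5; −1 → 4 = E.
The longitude characters are unchanged.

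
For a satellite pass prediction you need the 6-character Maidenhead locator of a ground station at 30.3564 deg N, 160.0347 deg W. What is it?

Add 180° to longitude and 90° to latitude: 19.9653, 120.3564.
Field: lon ⌊19.9653/20⌋ = 0 → A; lat ⌊120.3564/10⌋ = 12 → M.
Square: lon ⌊19.9653/2⌋ = 9; lat ⌊0.3564/1⌋ = 0.
Subsquare: lon ⌊1.9653/0.0833333⌋ = 23 → x; lat ⌊0.3564/0.0416667⌋ = 8 → i.

AM90xi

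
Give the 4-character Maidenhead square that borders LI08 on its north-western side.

KI99

Longitude square 0; −1 → -1, wraps to 9, carry into field.
Longitude field L = 11; −1 → 10 = K.
Latitude square 8; +1 → 9.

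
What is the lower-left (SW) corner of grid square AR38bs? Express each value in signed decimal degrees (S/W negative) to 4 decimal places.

Field A=0, R=17: +0·20° lon, +17·10° lat → SW at lon -180°, lat 80°.
Square 3, 8: +3·2° lon, +8·1° lat → SW at lon -174°, lat 88°.
Subsquare b=1, s=18: +1·0.0833333° lon, +18·0.0416667° lat → SW at lon -173.917°, lat 88.75°.
latitude 88.7500, longitude -173.9167.

88.7500, -173.9167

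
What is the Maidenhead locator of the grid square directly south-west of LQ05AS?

KQ95xr

Longitude subsquare a = 0; −1 → -1, wraps to 23 = x, carry into square.
Longitude square 0; −1 → -1, wraps to 9, carry into field.
Longitude field L = 11; −1 → 10 = K.
Latitude subsquare s = 18; −1 → 17 = r.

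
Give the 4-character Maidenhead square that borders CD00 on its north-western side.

BD91

Longitude square 0; −1 → -1, wraps to 9, carry into field.
Longitude field C = 2; −1 → 1 = B.
Latitude square 0; +1 → 1.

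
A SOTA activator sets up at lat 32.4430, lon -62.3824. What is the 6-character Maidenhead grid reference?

FM82tk

Shift to the Maidenhead origin (180°W, 90°S): lon 117.6176, lat 122.4430.
Field: lon ⌊117.6176/20⌋ = 5 → F; lat ⌊122.4430/10⌋ = 12 → M.
Square: lon ⌊17.6176/2⌋ = 8; lat ⌊2.4430/1⌋ = 2.
Subsquare: lon ⌊1.6176/0.0833333⌋ = 19 → t; lat ⌊0.4430/0.0416667⌋ = 10 → k.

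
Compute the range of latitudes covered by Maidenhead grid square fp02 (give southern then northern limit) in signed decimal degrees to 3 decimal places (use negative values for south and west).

Field F=5, P=15: +5·20° lon, +15·10° lat → SW at lon -80°, lat 60°.
Square 0, 2: +0·2° lon, +2·1° lat → SW at lon -80°, lat 62°.
Cell spans 2° lon × 1° lat.
south 62.000, north 63.000.

62.000, 63.000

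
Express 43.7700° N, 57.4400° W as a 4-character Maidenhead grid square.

Offset from 180°W / 90°S: lon 122.56°, lat 133.77°.
Field: 122.56/20 → 6 → G, 133.77/10 → 13 → N; chars GN.
Square: 2.56/2 → 1, 3.77/1 → 3; chars 13.

GN13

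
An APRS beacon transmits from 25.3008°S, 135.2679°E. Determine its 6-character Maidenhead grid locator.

PG74pq

Add 180° to longitude and 90° to latitude: 315.2679, 64.6992.
Field: 315.2679/20 → 15 → P, 64.6992/10 → 6 → G; chars PG.
Square: 15.2679/2 → 7, 4.6992/1 → 4; chars 74.
Subsquare: 1.2679/0.0833333 → 15 → p, 0.6992/0.0416667 → 16 → q; chars pq.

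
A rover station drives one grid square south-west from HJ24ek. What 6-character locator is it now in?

HJ24dj

Longitude subsquare e = 4; −1 → 3 = d.
Latitude subsquare k = 10; −1 → 9 = j.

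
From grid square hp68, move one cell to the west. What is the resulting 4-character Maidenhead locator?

Longitude square 6; −1 → 5.
The latitude characters are unchanged.

HP58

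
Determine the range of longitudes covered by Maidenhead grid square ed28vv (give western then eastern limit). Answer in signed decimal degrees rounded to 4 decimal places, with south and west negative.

-94.2500, -94.1667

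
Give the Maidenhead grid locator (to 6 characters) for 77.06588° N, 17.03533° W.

Shift to the Maidenhead origin (180°W, 90°S): lon 162.9647, lat 167.0659.
Field (20°×10°, letters A–R): 162.9647/20 → 8 → I, 167.0659/10 → 16 → Q; chars IQ.
Square (2°×1°, digits 0–9): 2.9647/2 → 1, 7.0659/1 → 7; chars 17.
Subsquare (5′×2.5′, letters a–x): 0.9647/0.0833333 → 11 → l, 0.0659/0.0416667 → 1 → b; chars lb.

IQ17lb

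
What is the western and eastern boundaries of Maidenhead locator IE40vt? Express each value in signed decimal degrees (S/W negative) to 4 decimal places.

-10.2500, -10.1667

Field I=8, E=4: +8·20° lon, +4·10° lat → SW at lon -20°, lat -50°.
Square 4, 0: +4·2° lon, +0·1° lat → SW at lon -12°, lat -50°.
Subsquare v=21, t=19: +21·0.0833333° lon, +19·0.0416667° lat → SW at lon -10.25°, lat -49.2083°.
Cell spans 0.0833333° lon × 0.0416667° lat.
west -10.2500, east -10.1667.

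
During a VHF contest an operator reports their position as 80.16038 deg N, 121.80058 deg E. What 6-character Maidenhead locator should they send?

PR00vd

Offset from 180°W / 90°S: lon 301.8006°, lat 170.1604°.
Field (20°×10°, letters A–R): 301.8006/20 → 15 → P, 170.1604/10 → 17 → R; chars PR.
Square (2°×1°, digits 0–9): 1.8006/2 → 0, 0.1604/1 → 0; chars 00.
Subsquare (5′×2.5′, letters a–x): 1.8006/0.0833333 → 21 → v, 0.1604/0.0416667 → 3 → d; chars vd.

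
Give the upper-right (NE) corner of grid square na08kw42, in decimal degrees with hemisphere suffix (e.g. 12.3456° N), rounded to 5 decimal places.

Field N=13, A=0: +13·20° lon, +0·10° lat → SW at lon 80°, lat -90°.
Square 0, 8: +0·2° lon, +8·1° lat → SW at lon 80°, lat -82°.
Subsquare k=10, w=22: +10·0.0833333° lon, +22·0.0416667° lat → SW at lon 80.8333°, lat -81.0833°.
Extended square 4, 2: +4·0.00833333° lon, +2·0.00416667° lat → SW at lon 80.8667°, lat -81.075°.
Cell spans 0.00833333° lon × 0.00416667° lat. NE corner is SW corner plus one full cell.
latitude 81.07083° S, longitude 80.87500° E.

81.07083° S, 80.87500° E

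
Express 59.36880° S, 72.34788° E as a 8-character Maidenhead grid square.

Offset from 180°W / 90°S: lon 252.34788°, lat 30.63120°.
Field (20°×10°, letters A–R): lon ⌊252.34788/20⌋ = 12 → M; lat ⌊30.63120/10⌋ = 3 → D.
Square (2°×1°, digits 0–9): lon ⌊12.34788/2⌋ = 6; lat ⌊0.63120/1⌋ = 0.
Subsquare (5′×2.5′, letters a–x): lon ⌊0.34788/0.0833333⌋ = 4 → e; lat ⌊0.63120/0.0416667⌋ = 15 → p.
Extended square (30″×15″, digits 0–9): lon ⌊0.01455/0.00833333⌋ = 1; lat ⌊0.00620/0.00416667⌋ = 1.

MD60ep11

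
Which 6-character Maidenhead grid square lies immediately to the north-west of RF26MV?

Longitude subsquare m = 12; −1 → 11 = l.
Latitude subsquare v = 21; +1 → 22 = w.

RF26lw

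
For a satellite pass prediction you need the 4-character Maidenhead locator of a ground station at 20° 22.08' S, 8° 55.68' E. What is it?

JG49

Offset from 180°W / 90°S: lon 188.93°, lat 69.63°.
Field: 188.93/20 → 9 → J, 69.63/10 → 6 → G; chars JG.
Square: 8.93/2 → 4, 9.63/1 → 9; chars 49.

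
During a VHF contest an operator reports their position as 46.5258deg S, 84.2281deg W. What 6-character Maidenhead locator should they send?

Offset from 180°W / 90°S: lon 95.7719°, lat 43.4742°.
Field: lon ⌊95.7719/20⌋ = 4 → E; lat ⌊43.4742/10⌋ = 4 → E.
Square: lon ⌊15.7719/2⌋ = 7; lat ⌊3.4742/1⌋ = 3.
Subsquare: lon ⌊1.7719/0.0833333⌋ = 21 → v; lat ⌊0.4742/0.0416667⌋ = 11 → l.

EE73vl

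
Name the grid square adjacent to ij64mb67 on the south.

Latitude extended square 7; −1 → 6.
The longitude characters are unchanged.

IJ64mb66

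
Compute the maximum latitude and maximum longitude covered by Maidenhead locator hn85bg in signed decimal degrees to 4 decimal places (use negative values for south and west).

45.2917, -23.8333

Field H=7, N=13: +7·20° lon, +13·10° lat → SW at lon -40°, lat 40°.
Square 8, 5: +8·2° lon, +5·1° lat → SW at lon -24°, lat 45°.
Subsquare b=1, g=6: +1·0.0833333° lon, +6·0.0416667° lat → SW at lon -23.9167°, lat 45.25°.
Cell spans 0.0833333° lon × 0.0416667° lat. NE corner is SW corner plus one full cell.
latitude 45.2917, longitude -23.8333.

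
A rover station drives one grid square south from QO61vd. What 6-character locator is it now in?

Latitude subsquare d = 3; −1 → 2 = c.
The longitude characters are unchanged.

QO61vc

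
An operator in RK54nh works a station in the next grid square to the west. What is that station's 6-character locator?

RK54mh

Longitude subsquare n = 13; −1 → 12 = m.
The latitude characters are unchanged.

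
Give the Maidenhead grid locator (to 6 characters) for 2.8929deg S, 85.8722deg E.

Shift to the Maidenhead origin (180°W, 90°S): lon 265.8722, lat 87.1071.
Field (20°×10°, letters A–R): lon ⌊265.8722/20⌋ = 13 → N; lat ⌊87.1071/10⌋ = 8 → I.
Square (2°×1°, digits 0–9): lon ⌊5.8722/2⌋ = 2; lat ⌊7.1071/1⌋ = 7.
Subsquare (5′×2.5′, letters a–x): lon ⌊1.8722/0.0833333⌋ = 22 → w; lat ⌊0.1071/0.0416667⌋ = 2 → c.

NI27wc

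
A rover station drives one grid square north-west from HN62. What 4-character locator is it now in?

HN53

Longitude square 6; −1 → 5.
Latitude square 2; +1 → 3.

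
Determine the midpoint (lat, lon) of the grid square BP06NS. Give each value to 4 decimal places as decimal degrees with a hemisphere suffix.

66.7708° N, 158.8750° W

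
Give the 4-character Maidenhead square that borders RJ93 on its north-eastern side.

AJ04

Longitude square 9; +1 → 10, wraps to 0, carry into field.
Longitude field R = 17; +1 → 18, wraps to 0 = A, wrapping around the antimeridian.
Latitude square 3; +1 → 4.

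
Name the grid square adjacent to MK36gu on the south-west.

MK36ft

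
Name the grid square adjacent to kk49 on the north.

KL40

Latitude square 9; +1 → 10, wraps to 0, carry into field.
Latitude field K = 10; +1 → 11 = L.
The longitude characters are unchanged.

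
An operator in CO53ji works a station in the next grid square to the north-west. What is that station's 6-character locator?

CO53ij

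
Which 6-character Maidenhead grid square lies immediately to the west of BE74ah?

Longitude subsquare a = 0; −1 → -1, wraps to 23 = x, carry into square.
Longitude square 7; −1 → 6.
The latitude characters are unchanged.

BE64xh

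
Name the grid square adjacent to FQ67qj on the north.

FQ67qk

Latitude subsquare j = 9; +1 → 10 = k.
The longitude characters are unchanged.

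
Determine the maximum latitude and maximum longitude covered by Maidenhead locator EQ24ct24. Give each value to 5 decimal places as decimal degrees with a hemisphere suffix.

74.81250° N, 95.80833° W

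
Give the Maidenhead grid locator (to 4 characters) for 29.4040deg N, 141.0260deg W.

BL99

Offset from 180°W / 90°S: lon 38.97°, lat 119.40°.
Field (20°×10°, letters A–R): lon ⌊38.97/20⌋ = 1 → B; lat ⌊119.40/10⌋ = 11 → L.
Square (2°×1°, digits 0–9): lon ⌊18.97/2⌋ = 9; lat ⌊9.40/1⌋ = 9.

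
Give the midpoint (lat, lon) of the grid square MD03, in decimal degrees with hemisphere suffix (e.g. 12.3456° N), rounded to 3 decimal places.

56.500° S, 61.000° E

Field M=12, D=3: +12·20° lon, +3·10° lat → SW at lon 60°, lat -60°.
Square 0, 3: +0·2° lon, +3·1° lat → SW at lon 60°, lat -57°.
Cell spans 2° lon × 1° lat. Centre is SW corner plus half of each.
latitude 56.500° S, longitude 61.000° E.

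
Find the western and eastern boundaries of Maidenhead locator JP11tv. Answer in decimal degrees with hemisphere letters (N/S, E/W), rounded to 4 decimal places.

3.5833° E, 3.6667° E

Field J=9, P=15: +9·20° lon, +15·10° lat → SW at lon 0°, lat 60°.
Square 1, 1: +1·2° lon, +1·1° lat → SW at lon 2°, lat 61°.
Subsquare t=19, v=21: +19·0.0833333° lon, +21·0.0416667° lat → SW at lon 3.58333°, lat 61.875°.
Cell spans 0.0833333° lon × 0.0416667° lat.
west 3.5833° E, east 3.6667° E.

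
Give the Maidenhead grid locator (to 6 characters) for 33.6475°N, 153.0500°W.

BM33lp

Offset from 180°W / 90°S: lon 26.9500°, lat 123.6475°.
Field: 26.9500/20 → 1 → B, 123.6475/10 → 12 → M; chars BM.
Square: 6.9500/2 → 3, 3.6475/1 → 3; chars 33.
Subsquare: 0.9500/0.0833333 → 11 → l, 0.6475/0.0416667 → 15 → p; chars lp.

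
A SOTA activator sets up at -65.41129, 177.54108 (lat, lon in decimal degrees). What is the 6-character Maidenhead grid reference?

RC84so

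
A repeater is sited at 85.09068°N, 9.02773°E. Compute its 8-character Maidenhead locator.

JR45mc31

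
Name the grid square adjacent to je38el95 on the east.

Longitude extended square 9; +1 → 10, wraps to 0, carry into subsquare.
Longitude subsquare e = 4; +1 → 5 = f.
The latitude characters are unchanged.

JE38fl05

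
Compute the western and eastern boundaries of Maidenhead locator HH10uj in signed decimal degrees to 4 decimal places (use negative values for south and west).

-36.3333, -36.2500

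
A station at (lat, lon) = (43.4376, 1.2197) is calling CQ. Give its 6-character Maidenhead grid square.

Add 180° to longitude and 90° to latitude: 181.2197, 133.4376.
Field (20°×10°, letters A–R): lon ⌊181.2197/20⌋ = 9 → J; lat ⌊133.4376/10⌋ = 13 → N.
Square (2°×1°, digits 0–9): lon ⌊1.2197/2⌋ = 0; lat ⌊3.4376/1⌋ = 3.
Subsquare (5′×2.5′, letters a–x): lon ⌊1.2197/0.0833333⌋ = 14 → o; lat ⌊0.4376/0.0416667⌋ = 10 → k.

JN03ok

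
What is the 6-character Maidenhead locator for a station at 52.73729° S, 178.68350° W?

AD07pg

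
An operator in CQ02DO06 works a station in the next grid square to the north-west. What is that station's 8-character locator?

CQ02co97

Longitude extended square 0; −1 → -1, wraps to 9, carry into subsquare.
Longitude subsquare d = 3; −1 → 2 = c.
Latitude extended square 6; +1 → 7.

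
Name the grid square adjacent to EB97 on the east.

FB07

Longitude square 9; +1 → 10, wraps to 0, carry into field.
Longitude field E = 4; +1 → 5 = F.
The latitude characters are unchanged.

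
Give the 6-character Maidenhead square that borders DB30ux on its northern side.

Latitude subsquare x = 23; +1 → 24, wraps to 0 = a, carry into square.
Latitude square 0; +1 → 1.
The longitude characters are unchanged.

DB31ua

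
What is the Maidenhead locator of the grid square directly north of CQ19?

CR10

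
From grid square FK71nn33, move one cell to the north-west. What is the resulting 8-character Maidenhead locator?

Longitude extended square 3; −1 → 2.
Latitude extended square 3; +1 → 4.

FK71nn24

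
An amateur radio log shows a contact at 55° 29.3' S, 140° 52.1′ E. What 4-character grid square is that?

QD04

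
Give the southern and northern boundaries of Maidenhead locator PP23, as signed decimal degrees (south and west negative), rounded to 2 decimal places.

63.00, 64.00

Field P=15, P=15: +15·20° lon, +15·10° lat → SW at lon 120°, lat 60°.
Square 2, 3: +2·2° lon, +3·1° lat → SW at lon 124°, lat 63°.
Cell spans 2° lon × 1° lat.
south 63.00, north 64.00.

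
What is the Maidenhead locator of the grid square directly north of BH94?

Latitude square 4; +1 → 5.
The longitude characters are unchanged.

BH95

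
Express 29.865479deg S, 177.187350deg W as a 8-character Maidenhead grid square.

AG10jd72

Shift to the Maidenhead origin (180°W, 90°S): lon 2.81265, lat 60.13452.
Field: 2.81265/20 → 0 → A, 60.13452/10 → 6 → G; chars AG.
Square: 2.81265/2 → 1, 0.13452/1 → 0; chars 10.
Subsquare: 0.81265/0.0833333 → 9 → j, 0.13452/0.0416667 → 3 → d; chars jd.
Extended square: 0.06265/0.00833333 → 7, 0.00952/0.00416667 → 2; chars 72.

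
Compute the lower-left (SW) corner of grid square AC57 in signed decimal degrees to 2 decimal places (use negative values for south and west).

-63.00, -170.00

Field A=0, C=2: +0·20° lon, +2·10° lat → SW at lon -180°, lat -70°.
Square 5, 7: +5·2° lon, +7·1° lat → SW at lon -170°, lat -63°.
latitude -63.00, longitude -170.00.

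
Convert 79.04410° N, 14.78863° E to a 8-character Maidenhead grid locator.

JQ79jb40

Offset from 180°W / 90°S: lon 194.78863°, lat 169.04410°.
Field: 194.78863/20 → 9 → J, 169.04410/10 → 16 → Q; chars JQ.
Square: 14.78863/2 → 7, 9.04410/1 → 9; chars 79.
Subsquare: 0.78863/0.0833333 → 9 → j, 0.04410/0.0416667 → 1 → b; chars jb.
Extended square: 0.03863/0.00833333 → 4, 0.00243/0.00416667 → 0; chars 40.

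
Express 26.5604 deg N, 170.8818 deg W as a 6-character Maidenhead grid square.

Shift to the Maidenhead origin (180°W, 90°S): lon 9.1182, lat 116.5604.
Field: 9.1182/20 → 0 → A, 116.5604/10 → 11 → L; chars AL.
Square: 9.1182/2 → 4, 6.5604/1 → 6; chars 46.
Subsquare: 1.1182/0.0833333 → 13 → n, 0.5604/0.0416667 → 13 → n; chars nn.

AL46nn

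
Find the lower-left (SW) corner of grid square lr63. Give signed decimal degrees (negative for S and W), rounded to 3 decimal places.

83.000, 52.000

Field L=11, R=17: +11·20° lon, +17·10° lat → SW at lon 40°, lat 80°.
Square 6, 3: +6·2° lon, +3·1° lat → SW at lon 52°, lat 83°.
latitude 83.000, longitude 52.000.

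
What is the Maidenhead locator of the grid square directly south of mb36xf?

MB36xe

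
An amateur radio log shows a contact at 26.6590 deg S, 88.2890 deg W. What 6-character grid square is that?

EG53ui

Add 180° to longitude and 90° to latitude: 91.7110, 63.3410.
Field (20°×10°, letters A–R): 91.7110/20 → 4 → E, 63.3410/10 → 6 → G; chars EG.
Square (2°×1°, digits 0–9): 11.7110/2 → 5, 3.3410/1 → 3; chars 53.
Subsquare (5′×2.5′, letters a–x): 1.7110/0.0833333 → 20 → u, 0.3410/0.0416667 → 8 → i; chars ui.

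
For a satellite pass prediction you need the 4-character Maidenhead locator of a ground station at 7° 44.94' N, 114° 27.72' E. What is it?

OJ77

Shift to the Maidenhead origin (180°W, 90°S): lon 294.46, lat 97.75.
Field (20°×10°, letters A–R): 294.46/20 → 14 → O, 97.75/10 → 9 → J; chars OJ.
Square (2°×1°, digits 0–9): 14.46/2 → 7, 7.75/1 → 7; chars 77.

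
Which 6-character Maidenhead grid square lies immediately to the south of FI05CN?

FI05cm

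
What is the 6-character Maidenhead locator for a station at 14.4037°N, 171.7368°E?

RK54uj

Add 180° to longitude and 90° to latitude: 351.7368, 104.4037.
Field: lon ⌊351.7368/20⌋ = 17 → R; lat ⌊104.4037/10⌋ = 10 → K.
Square: lon ⌊11.7368/2⌋ = 5; lat ⌊4.4037/1⌋ = 4.
Subsquare: lon ⌊1.7368/0.0833333⌋ = 20 → u; lat ⌊0.4037/0.0416667⌋ = 9 → j.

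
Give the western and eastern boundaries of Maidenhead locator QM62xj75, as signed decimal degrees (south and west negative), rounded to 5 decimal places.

Field Q=16, M=12: +16·20° lon, +12·10° lat → SW at lon 140°, lat 30°.
Square 6, 2: +6·2° lon, +2·1° lat → SW at lon 152°, lat 32°.
Subsquare x=23, j=9: +23·0.0833333° lon, +9·0.0416667° lat → SW at lon 153.917°, lat 32.375°.
Extended square 7, 5: +7·0.00833333° lon, +5·0.00416667° lat → SW at lon 153.975°, lat 32.3958°.
Cell spans 0.00833333° lon × 0.00416667° lat.
west 153.97500, east 153.98333.

153.97500, 153.98333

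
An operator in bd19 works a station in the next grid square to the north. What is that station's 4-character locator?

Latitude square 9; +1 → 10, wraps to 0, carry into field.
Latitude field D = 3; +1 → 4 = E.
The longitude characters are unchanged.

BE10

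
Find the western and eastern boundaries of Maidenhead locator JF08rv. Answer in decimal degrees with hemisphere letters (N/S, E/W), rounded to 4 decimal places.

1.4167° E, 1.5000° E

Field J=9, F=5: +9·20° lon, +5·10° lat → SW at lon 0°, lat -40°.
Square 0, 8: +0·2° lon, +8·1° lat → SW at lon 0°, lat -32°.
Subsquare r=17, v=21: +17·0.0833333° lon, +21·0.0416667° lat → SW at lon 1.41667°, lat -31.125°.
Cell spans 0.0833333° lon × 0.0416667° lat.
west 1.4167° E, east 1.5000° E.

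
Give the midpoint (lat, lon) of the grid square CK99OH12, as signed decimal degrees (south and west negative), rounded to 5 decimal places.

19.30208, -120.82083

Field C=2, K=10: +2·20° lon, +10·10° lat → SW at lon -140°, lat 10°.
Square 9, 9: +9·2° lon, +9·1° lat → SW at lon -122°, lat 19°.
Subsquare o=14, h=7: +14·0.0833333° lon, +7·0.0416667° lat → SW at lon -120.833°, lat 19.2917°.
Extended square 1, 2: +1·0.00833333° lon, +2·0.00416667° lat → SW at lon -120.825°, lat 19.3°.
Cell spans 0.00833333° lon × 0.00416667° lat. Centre is SW corner plus half of each.
latitude 19.30208, longitude -120.82083.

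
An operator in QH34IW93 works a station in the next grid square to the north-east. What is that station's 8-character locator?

QH34jw04

Longitude extended square 9; +1 → 10, wraps to 0, carry into subsquare.
Longitude subsquare i = 8; +1 → 9 = j.
Latitude extended square 3; +1 → 4.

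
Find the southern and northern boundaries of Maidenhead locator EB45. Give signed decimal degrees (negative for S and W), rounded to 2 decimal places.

-75.00, -74.00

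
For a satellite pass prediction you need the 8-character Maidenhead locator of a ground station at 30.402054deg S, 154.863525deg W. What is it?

Add 180° to longitude and 90° to latitude: 25.13647, 59.59795.
Field (20°×10°, letters A–R): lon ⌊25.13647/20⌋ = 1 → B; lat ⌊59.59795/10⌋ = 5 → F.
Square (2°×1°, digits 0–9): lon ⌊5.13647/2⌋ = 2; lat ⌊9.59795/1⌋ = 9.
Subsquare (5′×2.5′, letters a–x): lon ⌊1.13647/0.0833333⌋ = 13 → n; lat ⌊0.59795/0.0416667⌋ = 14 → o.
Extended square (30″×15″, digits 0–9): lon ⌊0.05314/0.00833333⌋ = 6; lat ⌊0.01461/0.00416667⌋ = 3.

BF29no63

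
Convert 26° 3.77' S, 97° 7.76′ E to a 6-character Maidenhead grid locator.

NG83nw

Shift to the Maidenhead origin (180°W, 90°S): lon 277.1293, lat 63.9372.
Field (20°×10°, letters A–R): 277.1293/20 → 13 → N, 63.9372/10 → 6 → G; chars NG.
Square (2°×1°, digits 0–9): 17.1293/2 → 8, 3.9372/1 → 3; chars 83.
Subsquare (5′×2.5′, letters a–x): 1.1293/0.0833333 → 13 → n, 0.9372/0.0416667 → 22 → w; chars nw.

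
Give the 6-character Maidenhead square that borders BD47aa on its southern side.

Latitude subsquare a = 0; −1 → -1, wraps to 23 = x, carry into square.
Latitude square 7; −1 → 6.
The longitude characters are unchanged.

BD46ax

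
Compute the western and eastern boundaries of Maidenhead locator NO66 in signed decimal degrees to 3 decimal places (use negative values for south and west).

Field N=13, O=14: +13·20° lon, +14·10° lat → SW at lon 80°, lat 50°.
Square 6, 6: +6·2° lon, +6·1° lat → SW at lon 92°, lat 56°.
Cell spans 2° lon × 1° lat.
west 92.000, east 94.000.

92.000, 94.000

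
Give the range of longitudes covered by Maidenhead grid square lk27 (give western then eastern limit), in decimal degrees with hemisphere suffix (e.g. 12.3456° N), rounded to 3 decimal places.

Field L=11, K=10: +11·20° lon, +10·10° lat → SW at lon 40°, lat 10°.
Square 2, 7: +2·2° lon, +7·1° lat → SW at lon 44°, lat 17°.
Cell spans 2° lon × 1° lat.
west 44.000° E, east 46.000° E.

44.000° E, 46.000° E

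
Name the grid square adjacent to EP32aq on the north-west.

Longitude subsquare a = 0; −1 → -1, wraps to 23 = x, carry into square.
Longitude square 3; −1 → 2.
Latitude subsquare q = 16; +1 → 17 = r.

EP22xr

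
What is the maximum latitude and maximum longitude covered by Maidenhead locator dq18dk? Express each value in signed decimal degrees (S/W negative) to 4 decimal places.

Field D=3, Q=16: +3·20° lon, +16·10° lat → SW at lon -120°, lat 70°.
Square 1, 8: +1·2° lon, +8·1° lat → SW at lon -118°, lat 78°.
Subsquare d=3, k=10: +3·0.0833333° lon, +10·0.0416667° lat → SW at lon -117.75°, lat 78.4167°.
Cell spans 0.0833333° lon × 0.0416667° lat. NE corner is SW corner plus one full cell.
latitude 78.4583, longitude -117.6667.

78.4583, -117.6667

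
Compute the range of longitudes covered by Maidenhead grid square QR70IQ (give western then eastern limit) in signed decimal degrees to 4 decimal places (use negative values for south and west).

Field Q=16, R=17: +16·20° lon, +17·10° lat → SW at lon 140°, lat 80°.
Square 7, 0: +7·2° lon, +0·1° lat → SW at lon 154°, lat 80°.
Subsquare i=8, q=16: +8·0.0833333° lon, +16·0.0416667° lat → SW at lon 154.667°, lat 80.6667°.
Cell spans 0.0833333° lon × 0.0416667° lat.
west 154.6667, east 154.7500.

154.6667, 154.7500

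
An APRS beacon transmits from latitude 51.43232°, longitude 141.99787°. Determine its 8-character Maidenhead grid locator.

QO01xk93

Shift to the Maidenhead origin (180°W, 90°S): lon 321.99787, lat 141.43232.
Field: 321.99787/20 → 16 → Q, 141.43232/10 → 14 → O; chars QO.
Square: 1.99787/2 → 0, 1.43232/1 → 1; chars 01.
Subsquare: 1.99787/0.0833333 → 23 → x, 0.43232/0.0416667 → 10 → k; chars xk.
Extended square: 0.08120/0.00833333 → 9, 0.01565/0.00416667 → 3; chars 93.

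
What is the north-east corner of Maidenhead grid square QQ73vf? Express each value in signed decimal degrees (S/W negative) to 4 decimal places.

Field Q=16, Q=16: +16·20° lon, +16·10° lat → SW at lon 140°, lat 70°.
Square 7, 3: +7·2° lon, +3·1° lat → SW at lon 154°, lat 73°.
Subsquare v=21, f=5: +21·0.0833333° lon, +5·0.0416667° lat → SW at lon 155.75°, lat 73.2083°.
Cell spans 0.0833333° lon × 0.0416667° lat. NE corner is SW corner plus one full cell.
latitude 73.2500, longitude 155.8333.

73.2500, 155.8333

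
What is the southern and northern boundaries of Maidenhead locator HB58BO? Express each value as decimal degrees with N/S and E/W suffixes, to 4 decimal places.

Field H=7, B=1: +7·20° lon, +1·10° lat → SW at lon -40°, lat -80°.
Square 5, 8: +5·2° lon, +8·1° lat → SW at lon -30°, lat -72°.
Subsquare b=1, o=14: +1·0.0833333° lon, +14·0.0416667° lat → SW at lon -29.9167°, lat -71.4167°.
Cell spans 0.0833333° lon × 0.0416667° lat.
south 71.4167° S, north 71.3750° S.

71.4167° S, 71.3750° S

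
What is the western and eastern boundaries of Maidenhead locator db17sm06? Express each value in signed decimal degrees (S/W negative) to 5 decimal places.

-116.50000, -116.49167

Field D=3, B=1: +3·20° lon, +1·10° lat → SW at lon -120°, lat -80°.
Square 1, 7: +1·2° lon, +7·1° lat → SW at lon -118°, lat -73°.
Subsquare s=18, m=12: +18·0.0833333° lon, +12·0.0416667° lat → SW at lon -116.5°, lat -72.5°.
Extended square 0, 6: +0·0.00833333° lon, +6·0.00416667° lat → SW at lon -116.5°, lat -72.475°.
Cell spans 0.00833333° lon × 0.00416667° lat.
west -116.50000, east -116.49167.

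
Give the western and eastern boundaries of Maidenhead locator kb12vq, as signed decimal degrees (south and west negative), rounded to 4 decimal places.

Field K=10, B=1: +10·20° lon, +1·10° lat → SW at lon 20°, lat -80°.
Square 1, 2: +1·2° lon, +2·1° lat → SW at lon 22°, lat -78°.
Subsquare v=21, q=16: +21·0.0833333° lon, +16·0.0416667° lat → SW at lon 23.75°, lat -77.3333°.
Cell spans 0.0833333° lon × 0.0416667° lat.
west 23.7500, east 23.8333.

23.7500, 23.8333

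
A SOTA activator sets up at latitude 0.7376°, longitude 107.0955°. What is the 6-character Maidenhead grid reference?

Shift to the Maidenhead origin (180°W, 90°S): lon 287.0955, lat 90.7376.
Field: lon ⌊287.0955/20⌋ = 14 → O; lat ⌊90.7376/10⌋ = 9 → J.
Square: lon ⌊7.0955/2⌋ = 3; lat ⌊0.7376/1⌋ = 0.
Subsquare: lon ⌊1.0955/0.0833333⌋ = 13 → n; lat ⌊0.7376/0.0416667⌋ = 17 → r.

OJ30nr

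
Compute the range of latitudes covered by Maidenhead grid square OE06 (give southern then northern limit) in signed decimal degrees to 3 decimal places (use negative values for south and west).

-44.000, -43.000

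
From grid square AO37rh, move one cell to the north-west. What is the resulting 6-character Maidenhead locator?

AO37qi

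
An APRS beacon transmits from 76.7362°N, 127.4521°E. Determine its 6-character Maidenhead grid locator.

Offset from 180°W / 90°S: lon 307.4521°, lat 166.7362°.
Field: 307.4521/20 → 15 → P, 166.7362/10 → 16 → Q; chars PQ.
Square: 7.4521/2 → 3, 6.7362/1 → 6; chars 36.
Subsquare: 1.4521/0.0833333 → 17 → r, 0.7362/0.0416667 → 17 → r; chars rr.

PQ36rr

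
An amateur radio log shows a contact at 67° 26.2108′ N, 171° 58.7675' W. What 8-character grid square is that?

AP47ak24

Shift to the Maidenhead origin (180°W, 90°S): lon 8.02054, lat 157.43685.
Field: lon ⌊8.02054/20⌋ = 0 → A; lat ⌊157.43685/10⌋ = 15 → P.
Square: lon ⌊8.02054/2⌋ = 4; lat ⌊7.43685/1⌋ = 7.
Subsquare: lon ⌊0.02054/0.0833333⌋ = 0 → a; lat ⌊0.43685/0.0416667⌋ = 10 → k.
Extended square: lon ⌊0.02054/0.00833333⌋ = 2; lat ⌊0.02018/0.00416667⌋ = 4.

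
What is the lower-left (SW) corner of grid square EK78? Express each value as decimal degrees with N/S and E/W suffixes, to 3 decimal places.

18.000° N, 86.000° W

Field E=4, K=10: +4·20° lon, +10·10° lat → SW at lon -100°, lat 10°.
Square 7, 8: +7·2° lon, +8·1° lat → SW at lon -86°, lat 18°.
latitude 18.000° N, longitude 86.000° W.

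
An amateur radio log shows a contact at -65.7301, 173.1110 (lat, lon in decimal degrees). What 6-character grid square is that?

RC64ng

Offset from 180°W / 90°S: lon 353.1110°, lat 24.2699°.
Field: 353.1110/20 → 17 → R, 24.2699/10 → 2 → C; chars RC.
Square: 13.1110/2 → 6, 4.2699/1 → 4; chars 64.
Subsquare: 1.1110/0.0833333 → 13 → n, 0.2699/0.0416667 → 6 → g; chars ng.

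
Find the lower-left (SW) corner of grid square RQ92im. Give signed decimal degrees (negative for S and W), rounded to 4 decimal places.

Field R=17, Q=16: +17·20° lon, +16·10° lat → SW at lon 160°, lat 70°.
Square 9, 2: +9·2° lon, +2·1° lat → SW at lon 178°, lat 72°.
Subsquare i=8, m=12: +8·0.0833333° lon, +12·0.0416667° lat → SW at lon 178.667°, lat 72.5°.
latitude 72.5000, longitude 178.6667.

72.5000, 178.6667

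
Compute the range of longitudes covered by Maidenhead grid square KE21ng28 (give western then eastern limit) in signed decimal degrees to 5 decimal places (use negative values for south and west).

25.10000, 25.10833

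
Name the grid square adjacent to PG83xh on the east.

Longitude subsquare x = 23; +1 → 24, wraps to 0 = a, carry into square.
Longitude square 8; +1 → 9.
The latitude characters are unchanged.

PG93ah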